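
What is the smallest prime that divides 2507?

2507 is odd.
Digit sum 14, not divisible by 3.
Ends in 7: not divisible by 5.
7: 2507 = 7·358 + 1
11: 2507 = 11·227 + 10
13: 2507 = 13·192 + 11
17: 2507 = 17·147 + 8
19: 2507 = 19·131 + 18
23: 2507 = 23·109

23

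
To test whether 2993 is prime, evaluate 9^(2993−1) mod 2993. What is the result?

575

9^1 ≡ 9 (mod 2993)
9^2 ≡ 9^2 = 81 ≡ 81 (mod 2993)
9^4 ≡ 81^2 = 6561 ≡ 575 (mod 2993)
9^8 ≡ 575^2 = 330625 ≡ 1395 (mod 2993)
9^16 ≡ 1395^2 = 1946025 ≡ 575 (mod 2993)
9^32 ≡ 575^2 = 330625 ≡ 1395 (mod 2993)
9^64 ≡ 1395^2 = 1946025 ≡ 575 (mod 2993)
9^128 ≡ 575^2 = 330625 ≡ 1395 (mod 2993)
9^256 ≡ 1395^2 = 1946025 ≡ 575 (mod 2993)
9^512 ≡ 575^2 = 330625 ≡ 1395 (mod 2993)
9^1024 ≡ 1395^2 = 1946025 ≡ 575 (mod 2993)
9^2048 ≡ 575^2 = 330625 ≡ 1395 (mod 2993)
2992 = 2048 + 512 + 256 + 128 + 32 + 16 in binary powers of 2.
So 9^2992 ≡ 1395 · 1395 · 575 · 1395 · 1395 · 575 ≡ 575 (mod 2993).
Since 575 ≠ 1, base 9 is a Fermat witness: 2993 is composite.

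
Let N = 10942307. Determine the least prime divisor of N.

71

10942307 is odd.
Digit sum 26, not divisible by 3.
Ends in 7: not divisible by 5.
7: 10942307 = 7·1563186 + 5
11: 10942307 = 11·994755 + 2
13: 10942307 = 13·841715 + 12
17: 10942307 = 17·643665 + 2
19: 10942307 = 19·575910 + 17
23: 10942307 = 23·475752 + 11
29: 10942307 = 29·377320 + 27
31: 10942307 = 31·352977 + 20
37: 10942307 = 37·295738 + 1
41: 10942307 = 41·266885 + 22
43: 10942307 = 43·254472 + 11
47: 10942307 = 47·232815 + 2
53: 10942307 = 53·206458 + 33
59: 10942307 = 59·185462 + 49
61: 10942307 = 61·179382 + 5
67: 10942307 = 67·163318 + 1
71: 10942307 = 71·154117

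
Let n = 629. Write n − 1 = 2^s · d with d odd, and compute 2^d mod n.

15

629 − 1 = 628 = 2^2 · 157, so d = 157.
2^1 ≡ 2 (mod 629)
2^2 ≡ 2^2 = 4 ≡ 4 (mod 629)
2^4 ≡ 4^2 = 16 ≡ 16 (mod 629)
2^8 ≡ 16^2 = 256 ≡ 256 (mod 629)
2^16 ≡ 256^2 = 65536 ≡ 120 (mod 629)
2^32 ≡ 120^2 = 14400 ≡ 562 (mod 629)
2^64 ≡ 562^2 = 315844 ≡ 86 (mod 629)
2^128 ≡ 86^2 = 7396 ≡ 477 (mod 629)
157 = 128 + 16 + 8 + 4 + 1 in binary powers of 2.
So 2^157 ≡ 477 · 120 · 256 · 16 · 2 ≡ 15 (mod 629).
Squaring chain: 15 → 225; never reaches −1, so base 2 is a Miller–Rabin witness that 629 is composite.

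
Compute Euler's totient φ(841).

Factor: 841 = 29^2.
φ(841) = 29^1·(29−1) = 812.

812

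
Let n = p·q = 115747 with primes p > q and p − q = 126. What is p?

Since p = q + 126, we have 115747 = q(q + 126), so q² + 126q − 115747 = 0.
Discriminant: 126² + 4·115747 = 15876 + 462988 = 478864; √478864 = 692.
q = (−126 + 692)/2 = 283, and p = q + 126 = 409.
Check: 283 · 409 = 115747.

409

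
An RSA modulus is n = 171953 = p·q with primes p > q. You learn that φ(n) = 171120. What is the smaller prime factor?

φ(n) = (p−1)(q−1) = n − (p+q) + 1, so p + q = 171953 − 171120 + 1 = 834.
p and q are the roots of t² − 834t + 171953 = 0.
Discriminant: 834² − 4·171953 = 695556 − 687812 = 7744; √7744 = 88.
q = (834 − 88)/2 = 373, p = (834 + 88)/2 = 461.
Check: 373 · 461 = 171953.

373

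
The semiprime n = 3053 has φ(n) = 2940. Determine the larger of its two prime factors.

φ(n) = (p−1)(q−1) = n − (p+q) + 1, so p + q = 3053 − 2940 + 1 = 114.
p and q are the roots of t² − 114t + 3053 = 0.
Discriminant: 114² − 4·3053 = 12996 − 12212 = 784; √784 = 28.
q = (114 − 28)/2 = 43, p = (114 + 28)/2 = 71.
Check: 43 · 71 = 3053.

71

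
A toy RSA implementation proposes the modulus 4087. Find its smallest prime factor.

61

4087 is odd.
Digit sum 19, not divisible by 3.
Ends in 7: not divisible by 5.
7: 4087 = 7·583 + 6
11: 4087 = 11·371 + 6
13: 4087 = 13·314 + 5
17: 4087 = 17·240 + 7
19: 4087 = 19·215 + 2
23: 4087 = 23·177 + 16
29: 4087 = 29·140 + 27
31: 4087 = 31·131 + 26
37: 4087 = 37·110 + 17
41: 4087 = 41·99 + 28
43: 4087 = 43·95 + 2
47: 4087 = 47·86 + 45
53: 4087 = 53·77 + 6
59: 4087 = 59·69 + 16
61: 4087 = 61·67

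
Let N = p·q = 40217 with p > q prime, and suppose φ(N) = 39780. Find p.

307

φ(n) = (p−1)(q−1) = n − (p+q) + 1, so p + q = 40217 − 39780 + 1 = 438.
p and q are the roots of t² − 438t + 40217 = 0.
Discriminant: 438² − 4·40217 = 191844 − 160868 = 30976; √30976 = 176.
q = (438 − 176)/2 = 131, p = (438 + 176)/2 = 307.
Check: 131 · 307 = 40217.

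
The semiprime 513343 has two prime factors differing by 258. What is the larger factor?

857

Since p = q + 258, we have 513343 = q(q + 258), so q² + 258q − 513343 = 0.
Discriminant: 258² + 4·513343 = 66564 + 2053372 = 2119936; √2119936 = 1456.
q = (−258 + 1456)/2 = 599, and p = q + 258 = 857.
Check: 599 · 857 = 513343.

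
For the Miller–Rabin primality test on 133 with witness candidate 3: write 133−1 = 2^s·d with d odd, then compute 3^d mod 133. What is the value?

69

133 − 1 = 132 = 2^2 · 33, so d = 33.
3^1 ≡ 3 (mod 133)
3^2 ≡ 3^2 = 9 ≡ 9 (mod 133)
3^4 ≡ 9^2 = 81 ≡ 81 (mod 133)
3^8 ≡ 81^2 = 6561 ≡ 44 (mod 133)
3^16 ≡ 44^2 = 1936 ≡ 74 (mod 133)
3^32 ≡ 74^2 = 5476 ≡ 23 (mod 133)
33 = 32 + 1 in binary powers of 2.
So 3^33 ≡ 23 · 3 ≡ 69 (mod 133).
Squaring chain: 69 → 106; never reaches −1, so base 3 is a Miller–Rabin witness that 133 is composite.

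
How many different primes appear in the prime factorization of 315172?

315172 = 2^2 · 78793
78793 = 11 · 7163
7163 = 13 · 551
551 = 19 · 29
315172 = 2^2 · 11 · 13 · 19 · 29, which has 5 distinct prime factors.

5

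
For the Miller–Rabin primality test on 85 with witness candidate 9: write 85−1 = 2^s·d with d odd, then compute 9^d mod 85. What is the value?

85 − 1 = 84 = 2^2 · 21, so d = 21.
9^1 ≡ 9 (mod 85)
9^2 ≡ 9^2 = 81 ≡ 81 (mod 85)
9^4 ≡ 81^2 = 6561 ≡ 16 (mod 85)
9^8 ≡ 16^2 = 256 ≡ 1 (mod 85)
9^16 ≡ 1^2 = 1 ≡ 1 (mod 85)
21 = 16 + 4 + 1 in binary powers of 2.
So 9^21 ≡ 1 · 16 · 9 ≡ 59 (mod 85).
Squaring chain: 59 → 81; never reaches −1, so base 9 is a Miller–Rabin witness that 85 is composite.

59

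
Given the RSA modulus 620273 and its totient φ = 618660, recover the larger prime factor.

φ(n) = (p−1)(q−1) = n − (p+q) + 1, so p + q = 620273 − 618660 + 1 = 1614.
p and q are the roots of t² − 1614t + 620273 = 0.
Discriminant: 1614² − 4·620273 = 2604996 − 2481092 = 123904; √123904 = 352.
q = (1614 − 352)/2 = 631, p = (1614 + 352)/2 = 983.
Check: 631 · 983 = 620273.

983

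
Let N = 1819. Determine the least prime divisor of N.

17

1819 is odd.
Digit sum 19, not divisible by 3.
Ends in 9: not divisible by 5.
7: 1819 = 7·259 + 6
11: 1819 = 11·165 + 4
13: 1819 = 13·139 + 12
17: 1819 = 17·107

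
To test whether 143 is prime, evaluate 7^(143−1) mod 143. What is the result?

7^1 ≡ 7 (mod 143)
7^2 ≡ 7^2 = 49 ≡ 49 (mod 143)
7^4 ≡ 49^2 = 2401 ≡ 113 (mod 143)
7^8 ≡ 113^2 = 12769 ≡ 42 (mod 143)
7^16 ≡ 42^2 = 1764 ≡ 48 (mod 143)
7^32 ≡ 48^2 = 2304 ≡ 16 (mod 143)
7^64 ≡ 16^2 = 256 ≡ 113 (mod 143)
7^128 ≡ 113^2 = 12769 ≡ 42 (mod 143)
142 = 128 + 8 + 4 + 2 in binary powers of 2.
So 7^142 ≡ 42 · 42 · 113 · 49 ≡ 82 (mod 143).
Since 82 ≠ 1, base 7 is a Fermat witness: 143 is composite.

82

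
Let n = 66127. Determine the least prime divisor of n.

89

66127 is odd.
Digit sum 22, not divisible by 3.
Ends in 7: not divisible by 5.
7: 66127 = 7·9446 + 5
11: 66127 = 11·6011 + 6
13: 66127 = 13·5086 + 9
17: 66127 = 17·3889 + 14
19: 66127 = 19·3480 + 7
23: 66127 = 23·2875 + 2
29: 66127 = 29·2280 + 7
31: 66127 = 31·2133 + 4
37: 66127 = 37·1787 + 8
41: 66127 = 41·1612 + 35
43: 66127 = 43·1537 + 36
47: 66127 = 47·1406 + 45
53: 66127 = 53·1247 + 36
59: 66127 = 59·1120 + 47
61: 66127 = 61·1084 + 3
67: 66127 = 67·986 + 65
71: 66127 = 71·931 + 26
73: 66127 = 73·905 + 62
79: 66127 = 79·837 + 4
83: 66127 = 83·796 + 59
89: 66127 = 89·743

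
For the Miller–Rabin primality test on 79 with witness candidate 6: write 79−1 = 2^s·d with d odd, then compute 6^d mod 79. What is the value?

79 − 1 = 78 = 2^1 · 39, so d = 39.
6^1 ≡ 6 (mod 79)
6^2 ≡ 6^2 = 36 ≡ 36 (mod 79)
6^4 ≡ 36^2 = 1296 ≡ 32 (mod 79)
6^8 ≡ 32^2 = 1024 ≡ 76 (mod 79)
6^16 ≡ 76^2 = 5776 ≡ 9 (mod 79)
6^32 ≡ 9^2 = 81 ≡ 2 (mod 79)
39 = 32 + 4 + 2 + 1 in binary powers of 2.
So 6^39 ≡ 2 · 32 · 36 · 6 ≡ 78 (mod 79).
Since 6^d ≡ 78 (mod 79), base 6 does not prove 79 composite.

78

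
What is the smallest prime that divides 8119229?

53

8119229 is odd.
Digit sum 32, not divisible by 3.
Ends in 9: not divisible by 5.
7: 8119229 = 7·1159889 + 6
11: 8119229 = 11·738111 + 8
13: 8119229 = 13·624556 + 1
17: 8119229 = 17·477601 + 12
19: 8119229 = 19·427327 + 16
23: 8119229 = 23·353009 + 22
29: 8119229 = 29·279973 + 12
31: 8119229 = 31·261910 + 19
37: 8119229 = 37·219438 + 23
41: 8119229 = 41·198029 + 40
43: 8119229 = 43·188819 + 12
47: 8119229 = 47·172749 + 26
53: 8119229 = 53·153193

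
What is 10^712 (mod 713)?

485

10^1 ≡ 10 (mod 713)
10^2 ≡ 10^2 = 100 ≡ 100 (mod 713)
10^4 ≡ 100^2 = 10000 ≡ 18 (mod 713)
10^8 ≡ 18^2 = 324 ≡ 324 (mod 713)
10^16 ≡ 324^2 = 104976 ≡ 165 (mod 713)
10^32 ≡ 165^2 = 27225 ≡ 131 (mod 713)
10^64 ≡ 131^2 = 17161 ≡ 49 (mod 713)
10^128 ≡ 49^2 = 2401 ≡ 262 (mod 713)
10^256 ≡ 262^2 = 68644 ≡ 196 (mod 713)
10^512 ≡ 196^2 = 38416 ≡ 627 (mod 713)
712 = 512 + 128 + 64 + 8 in binary powers of 2.
So 10^712 ≡ 627 · 262 · 49 · 324 ≡ 485 (mod 713).
Since 485 ≠ 1, base 10 is a Fermat witness: 713 is composite.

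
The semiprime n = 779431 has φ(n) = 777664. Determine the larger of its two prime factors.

929

φ(n) = (p−1)(q−1) = n − (p+q) + 1, so p + q = 779431 − 777664 + 1 = 1768.
p and q are the roots of t² − 1768t + 779431 = 0.
Discriminant: 1768² − 4·779431 = 3125824 − 3117724 = 8100; √8100 = 90.
q = (1768 − 90)/2 = 839, p = (1768 + 90)/2 = 929.
Check: 839 · 929 = 779431.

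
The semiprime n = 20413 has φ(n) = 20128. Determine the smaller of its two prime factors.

φ(n) = (p−1)(q−1) = n − (p+q) + 1, so p + q = 20413 − 20128 + 1 = 286.
p and q are the roots of t² − 286t + 20413 = 0.
Discriminant: 286² − 4·20413 = 81796 − 81652 = 144; √144 = 12.
q = (286 − 12)/2 = 137, p = (286 + 12)/2 = 149.
Check: 137 · 149 = 20413.

137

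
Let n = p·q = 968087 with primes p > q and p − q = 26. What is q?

971

Since p = q + 26, we have 968087 = q(q + 26), so q² + 26q − 968087 = 0.
Discriminant: 26² + 4·968087 = 676 + 3872348 = 3873024; √3873024 = 1968.
q = (−26 + 1968)/2 = 971, and p = q + 26 = 997.
Check: 971 · 997 = 968087.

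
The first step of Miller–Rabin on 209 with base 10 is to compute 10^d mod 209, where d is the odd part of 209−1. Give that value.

32

209 − 1 = 208 = 2^4 · 13, so d = 13.
10^1 ≡ 10 (mod 209)
10^2 ≡ 10^2 = 100 ≡ 100 (mod 209)
10^4 ≡ 100^2 = 10000 ≡ 177 (mod 209)
10^8 ≡ 177^2 = 31329 ≡ 188 (mod 209)
13 = 8 + 4 + 1 in binary powers of 2.
So 10^13 ≡ 188 · 177 · 10 ≡ 32 (mod 209).
Squaring chain: 32 → 188 → 23 → 111; never reaches −1, so base 10 is a Miller–Rabin witness that 209 is composite.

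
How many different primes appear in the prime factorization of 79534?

5

79534 = 2 · 39767
39767 = 7 · 5681
5681 = 13 · 437
437 = 19 · 23
79534 = 2 · 7 · 13 · 19 · 23, which has 5 distinct prime factors.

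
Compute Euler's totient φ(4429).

Factor: 4429 = 43 · 103.
φ(4429) = (43−1) · (103−1) = 42 · 102 = 4284.

4284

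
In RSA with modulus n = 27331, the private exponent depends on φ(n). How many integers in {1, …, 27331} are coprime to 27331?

27000

Factor: 27331 = 151 · 181.
φ(27331) = (151−1) · (181−1) = 150 · 180 = 27000.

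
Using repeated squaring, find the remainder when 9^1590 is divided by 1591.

269

9^1 ≡ 9 (mod 1591)
9^2 ≡ 9^2 = 81 ≡ 81 (mod 1591)
9^4 ≡ 81^2 = 6561 ≡ 197 (mod 1591)
9^8 ≡ 197^2 = 38809 ≡ 625 (mod 1591)
9^16 ≡ 625^2 = 390625 ≡ 830 (mod 1591)
9^32 ≡ 830^2 = 688900 ≡ 1588 (mod 1591)
9^64 ≡ 1588^2 = 2521744 ≡ 9 (mod 1591)
9^128 ≡ 9^2 = 81 ≡ 81 (mod 1591)
9^256 ≡ 81^2 = 6561 ≡ 197 (mod 1591)
9^512 ≡ 197^2 = 38809 ≡ 625 (mod 1591)
9^1024 ≡ 625^2 = 390625 ≡ 830 (mod 1591)
1590 = 1024 + 512 + 32 + 16 + 4 + 2 in binary powers of 2.
So 9^1590 ≡ 830 · 625 · 1588 · 830 · 197 · 81 ≡ 269 (mod 1591).
Since 269 ≠ 1, base 9 is a Fermat witness: 1591 is composite.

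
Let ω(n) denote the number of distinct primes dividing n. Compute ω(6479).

6479 = 11 · 589
589 = 19 · 31
6479 = 11 · 19 · 31, which has 3 distinct prime factors.

3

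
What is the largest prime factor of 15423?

15423 = 3 · 5141
5141 = 53 · 97
97 is prime.
So 15423 = 3 · 53 · 97; the largest prime factor is 97.

97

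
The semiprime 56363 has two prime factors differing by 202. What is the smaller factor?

157

Since p = q + 202, we have 56363 = q(q + 202), so q² + 202q − 56363 = 0.
Discriminant: 202² + 4·56363 = 40804 + 225452 = 266256; √266256 = 516.
q = (−202 + 516)/2 = 157, and p = q + 202 = 359.
Check: 157 · 359 = 56363.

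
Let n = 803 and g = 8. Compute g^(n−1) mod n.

592

8^1 ≡ 8 (mod 803)
8^2 ≡ 8^2 = 64 ≡ 64 (mod 803)
8^4 ≡ 64^2 = 4096 ≡ 81 (mod 803)
8^8 ≡ 81^2 = 6561 ≡ 137 (mod 803)
8^16 ≡ 137^2 = 18769 ≡ 300 (mod 803)
8^32 ≡ 300^2 = 90000 ≡ 64 (mod 803)
8^64 ≡ 64^2 = 4096 ≡ 81 (mod 803)
8^128 ≡ 81^2 = 6561 ≡ 137 (mod 803)
8^256 ≡ 137^2 = 18769 ≡ 300 (mod 803)
8^512 ≡ 300^2 = 90000 ≡ 64 (mod 803)
802 = 512 + 256 + 32 + 2 in binary powers of 2.
So 8^802 ≡ 64 · 300 · 64 · 64 ≡ 592 (mod 803).
Since 592 ≠ 1, base 8 is a Fermat witness: 803 is composite.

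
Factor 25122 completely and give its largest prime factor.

25122 = 2 · 12561
12561 = 3 · 4187
4187 = 53 · 79
79 is prime.
So 25122 = 2 · 3 · 53 · 79; the largest prime factor is 79.

79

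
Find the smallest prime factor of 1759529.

1759529 is odd.
Digit sum 38, not divisible by 3.
Ends in 9: not divisible by 5.
7: 1759529 = 7·251361 + 2
11: 1759529 = 11·159957 + 2
13: 1759529 = 13·135348 + 5
17: 1759529 = 17·103501 + 12
19: 1759529 = 19·92606 + 15
23: 1759529 = 23·76501 + 6
29: 1759529 = 29·60673 + 12
31: 1759529 = 31·56759

31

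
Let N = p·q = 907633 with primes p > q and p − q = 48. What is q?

929

Since p = q + 48, we have 907633 = q(q + 48), so q² + 48q − 907633 = 0.
Discriminant: 48² + 4·907633 = 2304 + 3630532 = 3632836; √3632836 = 1906.
q = (−48 + 1906)/2 = 929, and p = q + 48 = 977.
Check: 929 · 977 = 907633.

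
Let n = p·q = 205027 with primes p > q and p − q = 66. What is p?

Since p = q + 66, we have 205027 = q(q + 66), so q² + 66q − 205027 = 0.
Discriminant: 66² + 4·205027 = 4356 + 820108 = 824464; √824464 = 908.
q = (−66 + 908)/2 = 421, and p = q + 66 = 487.
Check: 421 · 487 = 205027.

487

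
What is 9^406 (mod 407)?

9^1 ≡ 9 (mod 407)
9^2 ≡ 9^2 = 81 ≡ 81 (mod 407)
9^4 ≡ 81^2 = 6561 ≡ 49 (mod 407)
9^8 ≡ 49^2 = 2401 ≡ 366 (mod 407)
9^16 ≡ 366^2 = 133956 ≡ 53 (mod 407)
9^32 ≡ 53^2 = 2809 ≡ 367 (mod 407)
9^64 ≡ 367^2 = 134689 ≡ 379 (mod 407)
9^128 ≡ 379^2 = 143641 ≡ 377 (mod 407)
9^256 ≡ 377^2 = 142129 ≡ 86 (mod 407)
406 = 256 + 128 + 16 + 4 + 2 in binary powers of 2.
So 9^406 ≡ 86 · 377 · 53 · 49 · 81 ≡ 9 (mod 407).
Since 9 ≠ 1, base 9 is a Fermat witness: 407 is composite.

9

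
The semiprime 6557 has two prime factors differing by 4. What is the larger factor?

83

Since p = q + 4, we have 6557 = q(q + 4), so q² + 4q − 6557 = 0.
Discriminant: 4² + 4·6557 = 16 + 26228 = 26244; √26244 = 162.
q = (−4 + 162)/2 = 79, and p = q + 4 = 83.
Check: 79 · 83 = 6557.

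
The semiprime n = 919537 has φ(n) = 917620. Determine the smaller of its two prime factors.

947

φ(n) = (p−1)(q−1) = n − (p+q) + 1, so p + q = 919537 − 917620 + 1 = 1918.
p and q are the roots of t² − 1918t + 919537 = 0.
Discriminant: 1918² − 4·919537 = 3678724 − 3678148 = 576; √576 = 24.
q = (1918 − 24)/2 = 947, p = (1918 + 24)/2 = 971.
Check: 947 · 971 = 919537.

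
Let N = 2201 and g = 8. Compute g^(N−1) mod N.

900

8^1 ≡ 8 (mod 2201)
8^2 ≡ 8^2 = 64 ≡ 64 (mod 2201)
8^4 ≡ 64^2 = 4096 ≡ 1895 (mod 2201)
8^8 ≡ 1895^2 = 3591025 ≡ 1194 (mod 2201)
8^16 ≡ 1194^2 = 1425636 ≡ 1589 (mod 2201)
8^32 ≡ 1589^2 = 2524921 ≡ 374 (mod 2201)
8^64 ≡ 374^2 = 139876 ≡ 1213 (mod 2201)
8^128 ≡ 1213^2 = 1471369 ≡ 1101 (mod 2201)
8^256 ≡ 1101^2 = 1212201 ≡ 1651 (mod 2201)
8^512 ≡ 1651^2 = 2725801 ≡ 963 (mod 2201)
8^1024 ≡ 963^2 = 927369 ≡ 748 (mod 2201)
8^2048 ≡ 748^2 = 559504 ≡ 450 (mod 2201)
2200 = 2048 + 128 + 16 + 8 in binary powers of 2.
So 8^2200 ≡ 450 · 1101 · 1589 · 1194 ≡ 900 (mod 2201).
Since 900 ≠ 1, base 8 is a Fermat witness: 2201 is composite.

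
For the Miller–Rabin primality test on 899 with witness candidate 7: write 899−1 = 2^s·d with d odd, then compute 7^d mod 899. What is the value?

877

899 − 1 = 898 = 2^1 · 449, so d = 449.
7^1 ≡ 7 (mod 899)
7^2 ≡ 7^2 = 49 ≡ 49 (mod 899)
7^4 ≡ 49^2 = 2401 ≡ 603 (mod 899)
7^8 ≡ 603^2 = 363609 ≡ 413 (mod 899)
7^16 ≡ 413^2 = 170569 ≡ 658 (mod 899)
7^32 ≡ 658^2 = 432964 ≡ 545 (mod 899)
7^64 ≡ 545^2 = 297025 ≡ 355 (mod 899)
7^128 ≡ 355^2 = 126025 ≡ 165 (mod 899)
7^256 ≡ 165^2 = 27225 ≡ 255 (mod 899)
449 = 256 + 128 + 64 + 1 in binary powers of 2.
So 7^449 ≡ 255 · 165 · 355 · 7 ≡ 877 (mod 899).
Squaring chain: 877; never reaches −1, so base 7 is a Miller–Rabin witness that 899 is composite.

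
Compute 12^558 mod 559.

12^1 ≡ 12 (mod 559)
12^2 ≡ 12^2 = 144 ≡ 144 (mod 559)
12^4 ≡ 144^2 = 20736 ≡ 53 (mod 559)
12^8 ≡ 53^2 = 2809 ≡ 14 (mod 559)
12^16 ≡ 14^2 = 196 ≡ 196 (mod 559)
12^32 ≡ 196^2 = 38416 ≡ 404 (mod 559)
12^64 ≡ 404^2 = 163216 ≡ 547 (mod 559)
12^128 ≡ 547^2 = 299209 ≡ 144 (mod 559)
12^256 ≡ 144^2 = 20736 ≡ 53 (mod 559)
12^512 ≡ 53^2 = 2809 ≡ 14 (mod 559)
558 = 512 + 32 + 8 + 4 + 2 in binary powers of 2.
So 12^558 ≡ 14 · 404 · 14 · 53 · 144 ≡ 183 (mod 559).
Since 183 ≠ 1, base 12 is a Fermat witness: 559 is composite.

183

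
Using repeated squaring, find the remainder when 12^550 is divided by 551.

463

12^1 ≡ 12 (mod 551)
12^2 ≡ 12^2 = 144 ≡ 144 (mod 551)
12^4 ≡ 144^2 = 20736 ≡ 349 (mod 551)
12^8 ≡ 349^2 = 121801 ≡ 30 (mod 551)
12^16 ≡ 30^2 = 900 ≡ 349 (mod 551)
12^32 ≡ 349^2 = 121801 ≡ 30 (mod 551)
12^64 ≡ 30^2 = 900 ≡ 349 (mod 551)
12^128 ≡ 349^2 = 121801 ≡ 30 (mod 551)
12^256 ≡ 30^2 = 900 ≡ 349 (mod 551)
12^512 ≡ 349^2 = 121801 ≡ 30 (mod 551)
550 = 512 + 32 + 4 + 2 in binary powers of 2.
So 12^550 ≡ 30 · 30 · 349 · 144 ≡ 463 (mod 551).
Since 463 ≠ 1, base 12 is a Fermat witness: 551 is composite.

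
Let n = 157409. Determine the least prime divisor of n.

157409 is odd.
Digit sum 26, not divisible by 3.
Ends in 9: not divisible by 5.
7: 157409 = 7·22487

7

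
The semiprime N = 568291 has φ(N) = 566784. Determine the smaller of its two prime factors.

φ(n) = (p−1)(q−1) = n − (p+q) + 1, so p + q = 568291 − 566784 + 1 = 1508.
p and q are the roots of t² − 1508t + 568291 = 0.
Discriminant: 1508² − 4·568291 = 2274064 − 2273164 = 900; √900 = 30.
q = (1508 − 30)/2 = 739, p = (1508 + 30)/2 = 769.
Check: 739 · 769 = 568291.

739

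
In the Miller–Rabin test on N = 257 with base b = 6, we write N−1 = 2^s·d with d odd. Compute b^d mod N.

257 − 1 = 256 = 2^8 · 1, so d = 1.
6^1 ≡ 6 (mod 257)
1 = 1 in binary powers of 2.
So 6^1 ≡ 6 ≡ 6 (mod 257).
Squaring chain: 6 → 36 → 11 → 121 → 249 → 64 → 241 → 256; reaches −1, so base 6 does not prove 257 composite.

6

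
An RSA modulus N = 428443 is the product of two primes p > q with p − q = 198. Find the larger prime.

Since p = q + 198, we have 428443 = q(q + 198), so q² + 198q − 428443 = 0.
Discriminant: 198² + 4·428443 = 39204 + 1713772 = 1752976; √1752976 = 1324.
q = (−198 + 1324)/2 = 563, and p = q + 198 = 761.
Check: 563 · 761 = 428443.

761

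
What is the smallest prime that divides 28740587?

28740587 is odd.
Digit sum 41, not divisible by 3.
Ends in 7: not divisible by 5.
7: 28740587 = 7·4105798 + 1
11: 28740587 = 11·2612780 + 7
13: 28740587 = 13·2210814 + 5
17: 28740587 = 17·1690622 + 13
19: 28740587 = 19·1512662 + 9
23: 28740587 = 23·1249590 + 17
29: 28740587 = 29·991054 + 21
31: 28740587 = 31·927115 + 22
37: 28740587 = 37·776772 + 23
41: 28740587 = 41·700989 + 38
43: 28740587 = 43·668385 + 32
47: 28740587 = 47·611501 + 40
53: 28740587 = 53·542275 + 12
59: 28740587 = 59·487128 + 35
61: 28740587 = 61·471157 + 10
67: 28740587 = 67·428963 + 66
71: 28740587 = 71·404797

71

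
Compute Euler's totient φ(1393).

Factor: 1393 = 7 · 199.
φ(1393) = (7−1) · (199−1) = 6 · 198 = 1188.

1188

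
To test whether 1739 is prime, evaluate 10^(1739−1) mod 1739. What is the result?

10^1 ≡ 10 (mod 1739)
10^2 ≡ 10^2 = 100 ≡ 100 (mod 1739)
10^4 ≡ 100^2 = 10000 ≡ 1305 (mod 1739)
10^8 ≡ 1305^2 = 1703025 ≡ 544 (mod 1739)
10^16 ≡ 544^2 = 295936 ≡ 306 (mod 1739)
10^32 ≡ 306^2 = 93636 ≡ 1469 (mod 1739)
10^64 ≡ 1469^2 = 2157961 ≡ 1601 (mod 1739)
10^128 ≡ 1601^2 = 2563201 ≡ 1654 (mod 1739)
10^256 ≡ 1654^2 = 2735716 ≡ 269 (mod 1739)
10^512 ≡ 269^2 = 72361 ≡ 1062 (mod 1739)
10^1024 ≡ 1062^2 = 1127844 ≡ 972 (mod 1739)
1738 = 1024 + 512 + 128 + 64 + 8 + 2 in binary powers of 2.
So 10^1738 ≡ 972 · 1062 · 1654 · 1601 · 544 · 100 ≡ 1231 (mod 1739).
Since 1231 ≠ 1, base 10 is a Fermat witness: 1739 is composite.

1231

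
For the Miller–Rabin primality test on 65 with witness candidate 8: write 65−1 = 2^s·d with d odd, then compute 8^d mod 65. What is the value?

8

65 − 1 = 64 = 2^6 · 1, so d = 1.
8^1 ≡ 8 (mod 65)
1 = 1 in binary powers of 2.
So 8^1 ≡ 8 ≡ 8 (mod 65).
Squaring chain: 8 → 64 → 1 → 1 → 1 → 1; reaches −1, so base 8 does not prove 65 composite.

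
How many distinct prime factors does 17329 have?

17329 = 13 · 1333
1333 = 31 · 43
17329 = 13 · 31 · 43, which has 3 distinct prime factors.

3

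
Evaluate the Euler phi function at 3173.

2988

Factor: 3173 = 19 · 167.
φ(3173) = (19−1) · (167−1) = 18 · 166 = 2988.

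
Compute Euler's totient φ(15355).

Factor: 15355 = 5 · 37 · 83.
φ(15355) = (5−1) · (37−1) · (83−1) = 4 · 36 · 82 = 11808.

11808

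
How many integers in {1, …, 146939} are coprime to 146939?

133056

Factor: 146939 = 13 · 89 · 127.
φ(146939) = (13−1) · (89−1) · (127−1) = 12 · 88 · 126 = 133056.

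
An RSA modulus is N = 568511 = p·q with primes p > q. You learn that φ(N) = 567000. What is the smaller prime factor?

φ(n) = (p−1)(q−1) = n − (p+q) + 1, so p + q = 568511 − 567000 + 1 = 1512.
p and q are the roots of t² − 1512t + 568511 = 0.
Discriminant: 1512² − 4·568511 = 2286144 − 2274044 = 12100; √12100 = 110.
q = (1512 − 110)/2 = 701, p = (1512 + 110)/2 = 811.
Check: 701 · 811 = 568511.

701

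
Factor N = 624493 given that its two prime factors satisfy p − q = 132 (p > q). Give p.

859

Since p = q + 132, we have 624493 = q(q + 132), so q² + 132q − 624493 = 0.
Discriminant: 132² + 4·624493 = 17424 + 2497972 = 2515396; √2515396 = 1586.
q = (−132 + 1586)/2 = 727, and p = q + 132 = 859.
Check: 727 · 859 = 624493.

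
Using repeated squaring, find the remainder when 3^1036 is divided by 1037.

3^1 ≡ 3 (mod 1037)
3^2 ≡ 3^2 = 9 ≡ 9 (mod 1037)
3^4 ≡ 9^2 = 81 ≡ 81 (mod 1037)
3^8 ≡ 81^2 = 6561 ≡ 339 (mod 1037)
3^16 ≡ 339^2 = 114921 ≡ 851 (mod 1037)
3^32 ≡ 851^2 = 724201 ≡ 375 (mod 1037)
3^64 ≡ 375^2 = 140625 ≡ 630 (mod 1037)
3^128 ≡ 630^2 = 396900 ≡ 766 (mod 1037)
3^256 ≡ 766^2 = 586756 ≡ 851 (mod 1037)
3^512 ≡ 851^2 = 724201 ≡ 375 (mod 1037)
3^1024 ≡ 375^2 = 140625 ≡ 630 (mod 1037)
1036 = 1024 + 8 + 4 in binary powers of 2.
So 3^1036 ≡ 630 · 339 · 81 ≡ 973 (mod 1037).
Since 973 ≠ 1, base 3 is a Fermat witness: 1037 is composite.

973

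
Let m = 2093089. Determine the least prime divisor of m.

2093089 is odd.
Digit sum 31, not divisible by 3.
Ends in 9: not divisible by 5.
7: 2093089 = 7·299012 + 5
11: 2093089 = 11·190280 + 9
13: 2093089 = 13·161006 + 11
17: 2093089 = 17·123122 + 15
19: 2093089 = 19·110162 + 11
23: 2093089 = 23·91003 + 20
29: 2093089 = 29·72175 + 14
31: 2093089 = 31·67519

31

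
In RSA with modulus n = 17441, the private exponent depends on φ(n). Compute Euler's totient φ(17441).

Factor: 17441 = 107 · 163.
φ(17441) = (107−1) · (163−1) = 106 · 162 = 17172.

17172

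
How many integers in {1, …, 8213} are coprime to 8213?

7980

Factor: 8213 = 43 · 191.
φ(8213) = (43−1) · (191−1) = 42 · 190 = 7980.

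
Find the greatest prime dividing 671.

61

671 = 11 · 61
61 is prime.
So 671 = 11 · 61; the largest prime factor is 61.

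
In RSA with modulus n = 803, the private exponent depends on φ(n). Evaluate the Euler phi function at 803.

720

Factor: 803 = 11 · 73.
φ(803) = (11−1) · (73−1) = 10 · 72 = 720.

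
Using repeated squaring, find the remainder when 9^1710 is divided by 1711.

400

9^1 ≡ 9 (mod 1711)
9^2 ≡ 9^2 = 81 ≡ 81 (mod 1711)
9^4 ≡ 81^2 = 6561 ≡ 1428 (mod 1711)
9^8 ≡ 1428^2 = 2039184 ≡ 1383 (mod 1711)
9^16 ≡ 1383^2 = 1912689 ≡ 1502 (mod 1711)
9^32 ≡ 1502^2 = 2256004 ≡ 906 (mod 1711)
9^64 ≡ 906^2 = 820836 ≡ 1267 (mod 1711)
9^128 ≡ 1267^2 = 1605289 ≡ 371 (mod 1711)
9^256 ≡ 371^2 = 137641 ≡ 761 (mod 1711)
9^512 ≡ 761^2 = 579121 ≡ 803 (mod 1711)
9^1024 ≡ 803^2 = 644809 ≡ 1473 (mod 1711)
1710 = 1024 + 512 + 128 + 32 + 8 + 4 + 2 in binary powers of 2.
So 9^1710 ≡ 1473 · 803 · 371 · 906 · 1383 · 1428 · 81 ≡ 400 (mod 1711).
Since 400 ≠ 1, base 9 is a Fermat witness: 1711 is composite.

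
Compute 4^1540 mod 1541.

967

4^1 ≡ 4 (mod 1541)
4^2 ≡ 4^2 = 16 ≡ 16 (mod 1541)
4^4 ≡ 16^2 = 256 ≡ 256 (mod 1541)
4^8 ≡ 256^2 = 65536 ≡ 814 (mod 1541)
4^16 ≡ 814^2 = 662596 ≡ 1507 (mod 1541)
4^32 ≡ 1507^2 = 2271049 ≡ 1156 (mod 1541)
4^64 ≡ 1156^2 = 1336336 ≡ 289 (mod 1541)
4^128 ≡ 289^2 = 83521 ≡ 307 (mod 1541)
4^256 ≡ 307^2 = 94249 ≡ 248 (mod 1541)
4^512 ≡ 248^2 = 61504 ≡ 1405 (mod 1541)
4^1024 ≡ 1405^2 = 1974025 ≡ 4 (mod 1541)
1540 = 1024 + 512 + 4 in binary powers of 2.
So 4^1540 ≡ 4 · 1405 · 256 ≡ 967 (mod 1541).
Since 967 ≠ 1, base 4 is a Fermat witness: 1541 is composite.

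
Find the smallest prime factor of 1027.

13

1027 is odd.
Digit sum 10, not divisible by 3.
Ends in 7: not divisible by 5.
7: 1027 = 7·146 + 5
11: 1027 = 11·93 + 4
13: 1027 = 13·79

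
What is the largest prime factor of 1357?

59

1357 = 23 · 59
59 is prime.
So 1357 = 23 · 59; the largest prime factor is 59.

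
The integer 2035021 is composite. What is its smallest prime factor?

61

2035021 is odd.
Digit sum 13, not divisible by 3.
Ends in 1: not divisible by 5.
7: 2035021 = 7·290717 + 2
11: 2035021 = 11·185001 + 10
13: 2035021 = 13·156540 + 1
17: 2035021 = 17·119707 + 2
19: 2035021 = 19·107106 + 7
23: 2035021 = 23·88479 + 4
29: 2035021 = 29·70173 + 4
31: 2035021 = 31·65645 + 26
37: 2035021 = 37·55000 + 21
41: 2035021 = 41·49634 + 27
43: 2035021 = 43·47326 + 3
47: 2035021 = 47·43298 + 15
53: 2035021 = 53·38396 + 33
59: 2035021 = 59·34491 + 52
61: 2035021 = 61·33361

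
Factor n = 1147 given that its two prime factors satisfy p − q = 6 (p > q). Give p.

Since p = q + 6, we have 1147 = q(q + 6), so q² + 6q − 1147 = 0.
Discriminant: 6² + 4·1147 = 36 + 4588 = 4624; √4624 = 68.
q = (−6 + 68)/2 = 31, and p = q + 6 = 37.
Check: 31 · 37 = 1147.

37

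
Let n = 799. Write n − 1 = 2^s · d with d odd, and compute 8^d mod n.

799 − 1 = 798 = 2^1 · 399, so d = 399.
8^1 ≡ 8 (mod 799)
8^2 ≡ 8^2 = 64 ≡ 64 (mod 799)
8^4 ≡ 64^2 = 4096 ≡ 101 (mod 799)
8^8 ≡ 101^2 = 10201 ≡ 613 (mod 799)
8^16 ≡ 613^2 = 375769 ≡ 239 (mod 799)
8^32 ≡ 239^2 = 57121 ≡ 392 (mod 799)
8^64 ≡ 392^2 = 153664 ≡ 256 (mod 799)
8^128 ≡ 256^2 = 65536 ≡ 18 (mod 799)
8^256 ≡ 18^2 = 324 ≡ 324 (mod 799)
399 = 256 + 128 + 8 + 4 + 2 + 1 in binary powers of 2.
So 8^399 ≡ 324 · 18 · 613 · 101 · 64 · 8 ≡ 49 (mod 799).
Squaring chain: 49; never reaches −1, so base 8 is a Miller–Rabin witness that 799 is composite.

49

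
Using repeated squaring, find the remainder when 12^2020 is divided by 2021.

12^1 ≡ 12 (mod 2021)
12^2 ≡ 12^2 = 144 ≡ 144 (mod 2021)
12^4 ≡ 144^2 = 20736 ≡ 526 (mod 2021)
12^8 ≡ 526^2 = 276676 ≡ 1820 (mod 2021)
12^16 ≡ 1820^2 = 3312400 ≡ 2002 (mod 2021)
12^32 ≡ 2002^2 = 4008004 ≡ 361 (mod 2021)
12^64 ≡ 361^2 = 130321 ≡ 977 (mod 2021)
12^128 ≡ 977^2 = 954529 ≡ 617 (mod 2021)
12^256 ≡ 617^2 = 380689 ≡ 741 (mod 2021)
12^512 ≡ 741^2 = 549081 ≡ 1390 (mod 2021)
12^1024 ≡ 1390^2 = 1932100 ≡ 24 (mod 2021)
2020 = 1024 + 512 + 256 + 128 + 64 + 32 + 4 in binary powers of 2.
So 12^2020 ≡ 24 · 1390 · 741 · 617 · 977 · 361 · 526 ≡ 397 (mod 2021).
Since 397 ≠ 1, base 12 is a Fermat witness: 2021 is composite.

397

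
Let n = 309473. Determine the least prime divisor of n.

31

309473 is odd.
Digit sum 26, not divisible by 3.
Ends in 3: not divisible by 5.
7: 309473 = 7·44210 + 3
11: 309473 = 11·28133 + 10
13: 309473 = 13·23805 + 8
17: 309473 = 17·18204 + 5
19: 309473 = 19·16288 + 1
23: 309473 = 23·13455 + 8
29: 309473 = 29·10671 + 14
31: 309473 = 31·9983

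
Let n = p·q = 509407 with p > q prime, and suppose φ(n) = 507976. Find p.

φ(n) = (p−1)(q−1) = n − (p+q) + 1, so p + q = 509407 − 507976 + 1 = 1432.
p and q are the roots of t² − 1432t + 509407 = 0.
Discriminant: 1432² − 4·509407 = 2050624 − 2037628 = 12996; √12996 = 114.
q = (1432 − 114)/2 = 659, p = (1432 + 114)/2 = 773.
Check: 659 · 773 = 509407.

773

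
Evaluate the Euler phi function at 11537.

Factor: 11537 = 83 · 139.
φ(11537) = (83−1) · (139−1) = 82 · 138 = 11316.

11316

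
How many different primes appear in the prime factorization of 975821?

975821 = 7 · 139403
139403 = 11 · 12673
12673 = 19 · 667
667 = 23 · 29
975821 = 7 · 11 · 19 · 23 · 29, which has 5 distinct prime factors.

5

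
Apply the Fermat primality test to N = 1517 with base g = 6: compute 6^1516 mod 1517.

556

6^1 ≡ 6 (mod 1517)
6^2 ≡ 6^2 = 36 ≡ 36 (mod 1517)
6^4 ≡ 36^2 = 1296 ≡ 1296 (mod 1517)
6^8 ≡ 1296^2 = 1679616 ≡ 297 (mod 1517)
6^16 ≡ 297^2 = 88209 ≡ 223 (mod 1517)
6^32 ≡ 223^2 = 49729 ≡ 1185 (mod 1517)
6^64 ≡ 1185^2 = 1404225 ≡ 1000 (mod 1517)
6^128 ≡ 1000^2 = 1000000 ≡ 297 (mod 1517)
6^256 ≡ 297^2 = 88209 ≡ 223 (mod 1517)
6^512 ≡ 223^2 = 49729 ≡ 1185 (mod 1517)
6^1024 ≡ 1185^2 = 1404225 ≡ 1000 (mod 1517)
1516 = 1024 + 256 + 128 + 64 + 32 + 8 + 4 in binary powers of 2.
So 6^1516 ≡ 1000 · 223 · 297 · 1000 · 1185 · 297 · 1296 ≡ 556 (mod 1517).
Since 556 ≠ 1, base 6 is a Fermat witness: 1517 is composite.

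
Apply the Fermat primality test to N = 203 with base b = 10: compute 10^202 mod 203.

10^1 ≡ 10 (mod 203)
10^2 ≡ 10^2 = 100 ≡ 100 (mod 203)
10^4 ≡ 100^2 = 10000 ≡ 53 (mod 203)
10^8 ≡ 53^2 = 2809 ≡ 170 (mod 203)
10^16 ≡ 170^2 = 28900 ≡ 74 (mod 203)
10^32 ≡ 74^2 = 5476 ≡ 198 (mod 203)
10^64 ≡ 198^2 = 39204 ≡ 25 (mod 203)
10^128 ≡ 25^2 = 625 ≡ 16 (mod 203)
202 = 128 + 64 + 8 + 2 in binary powers of 2.
So 10^202 ≡ 16 · 25 · 170 · 100 ≡ 109 (mod 203).
Since 109 ≠ 1, base 10 is a Fermat witness: 203 is composite.

109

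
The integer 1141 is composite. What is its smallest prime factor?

7

1141 is odd.
Digit sum 7, not divisible by 3.
Ends in 1: not divisible by 5.
7: 1141 = 7·163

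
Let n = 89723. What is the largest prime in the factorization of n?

89723 = 23 · 3901
3901 = 47 · 83
83 is prime.
So 89723 = 23 · 47 · 83; the largest prime factor is 83.

83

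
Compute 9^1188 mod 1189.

9^1 ≡ 9 (mod 1189)
9^2 ≡ 9^2 = 81 ≡ 81 (mod 1189)
9^4 ≡ 81^2 = 6561 ≡ 616 (mod 1189)
9^8 ≡ 616^2 = 379456 ≡ 165 (mod 1189)
9^16 ≡ 165^2 = 27225 ≡ 1067 (mod 1189)
9^32 ≡ 1067^2 = 1138489 ≡ 616 (mod 1189)
9^64 ≡ 616^2 = 379456 ≡ 165 (mod 1189)
9^128 ≡ 165^2 = 27225 ≡ 1067 (mod 1189)
9^256 ≡ 1067^2 = 1138489 ≡ 616 (mod 1189)
9^512 ≡ 616^2 = 379456 ≡ 165 (mod 1189)
9^1024 ≡ 165^2 = 27225 ≡ 1067 (mod 1189)
1188 = 1024 + 128 + 32 + 4 in binary powers of 2.
So 9^1188 ≡ 1067 · 1067 · 616 · 616 ≡ 575 (mod 1189).
Since 575 ≠ 1, base 9 is a Fermat witness: 1189 is composite.

575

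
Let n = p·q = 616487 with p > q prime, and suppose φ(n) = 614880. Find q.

φ(n) = (p−1)(q−1) = n − (p+q) + 1, so p + q = 616487 − 614880 + 1 = 1608.
p and q are the roots of t² − 1608t + 616487 = 0.
Discriminant: 1608² − 4·616487 = 2585664 − 2465948 = 119716; √119716 = 346.
q = (1608 − 346)/2 = 631, p = (1608 + 346)/2 = 977.
Check: 631 · 977 = 616487.

631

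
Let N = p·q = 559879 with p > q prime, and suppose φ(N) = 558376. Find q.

677

φ(n) = (p−1)(q−1) = n − (p+q) + 1, so p + q = 559879 − 558376 + 1 = 1504.
p and q are the roots of t² − 1504t + 559879 = 0.
Discriminant: 1504² − 4·559879 = 2262016 − 2239516 = 22500; √22500 = 150.
q = (1504 − 150)/2 = 677, p = (1504 + 150)/2 = 827.
Check: 677 · 827 = 559879.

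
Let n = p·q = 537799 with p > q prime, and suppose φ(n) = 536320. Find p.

839

φ(n) = (p−1)(q−1) = n − (p+q) + 1, so p + q = 537799 − 536320 + 1 = 1480.
p and q are the roots of t² − 1480t + 537799 = 0.
Discriminant: 1480² − 4·537799 = 2190400 − 2151196 = 39204; √39204 = 198.
q = (1480 − 198)/2 = 641, p = (1480 + 198)/2 = 839.
Check: 641 · 839 = 537799.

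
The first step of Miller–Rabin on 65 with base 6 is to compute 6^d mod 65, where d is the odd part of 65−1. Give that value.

65 − 1 = 64 = 2^6 · 1, so d = 1.
6^1 ≡ 6 (mod 65)
1 = 1 in binary powers of 2.
So 6^1 ≡ 6 ≡ 6 (mod 65).
Squaring chain: 6 → 36 → 61 → 16 → 61 → 16; never reaches −1, so base 6 is a Miller–Rabin witness that 65 is composite.

6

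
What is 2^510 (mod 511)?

64

2^1 ≡ 2 (mod 511)
2^2 ≡ 2^2 = 4 ≡ 4 (mod 511)
2^4 ≡ 4^2 = 16 ≡ 16 (mod 511)
2^8 ≡ 16^2 = 256 ≡ 256 (mod 511)
2^16 ≡ 256^2 = 65536 ≡ 128 (mod 511)
2^32 ≡ 128^2 = 16384 ≡ 32 (mod 511)
2^64 ≡ 32^2 = 1024 ≡ 2 (mod 511)
2^128 ≡ 2^2 = 4 ≡ 4 (mod 511)
2^256 ≡ 4^2 = 16 ≡ 16 (mod 511)
510 = 256 + 128 + 64 + 32 + 16 + 8 + 4 + 2 in binary powers of 2.
So 2^510 ≡ 16 · 4 · 2 · 32 · 128 · 256 · 16 · 4 ≡ 64 (mod 511).
Since 64 ≠ 1, base 2 is a Fermat witness: 511 is composite.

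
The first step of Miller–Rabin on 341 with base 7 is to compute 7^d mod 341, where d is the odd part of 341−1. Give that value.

87

341 − 1 = 340 = 2^2 · 85, so d = 85.
7^1 ≡ 7 (mod 341)
7^2 ≡ 7^2 = 49 ≡ 49 (mod 341)
7^4 ≡ 49^2 = 2401 ≡ 14 (mod 341)
7^8 ≡ 14^2 = 196 ≡ 196 (mod 341)
7^16 ≡ 196^2 = 38416 ≡ 224 (mod 341)
7^32 ≡ 224^2 = 50176 ≡ 49 (mod 341)
7^64 ≡ 49^2 = 2401 ≡ 14 (mod 341)
85 = 64 + 16 + 4 + 1 in binary powers of 2.
So 7^85 ≡ 14 · 224 · 14 · 7 ≡ 87 (mod 341).
Squaring chain: 87 → 67; never reaches −1, so base 7 is a Miller–Rabin witness that 341 is composite.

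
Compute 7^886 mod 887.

1

7^1 ≡ 7 (mod 887)
7^2 ≡ 7^2 = 49 ≡ 49 (mod 887)
7^4 ≡ 49^2 = 2401 ≡ 627 (mod 887)
7^8 ≡ 627^2 = 393129 ≡ 188 (mod 887)
7^16 ≡ 188^2 = 35344 ≡ 751 (mod 887)
7^32 ≡ 751^2 = 564001 ≡ 756 (mod 887)
7^64 ≡ 756^2 = 571536 ≡ 308 (mod 887)
7^128 ≡ 308^2 = 94864 ≡ 842 (mod 887)
7^256 ≡ 842^2 = 708964 ≡ 251 (mod 887)
7^512 ≡ 251^2 = 63001 ≡ 24 (mod 887)
886 = 512 + 256 + 64 + 32 + 16 + 4 + 2 in binary powers of 2.
So 7^886 ≡ 24 · 251 · 308 · 756 · 751 · 627 · 49 ≡ 1 (mod 887).
Since the result is 1, base 7 gives no evidence that 887 is composite.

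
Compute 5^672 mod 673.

1

5^1 ≡ 5 (mod 673)
5^2 ≡ 5^2 = 25 ≡ 25 (mod 673)
5^4 ≡ 25^2 = 625 ≡ 625 (mod 673)
5^8 ≡ 625^2 = 390625 ≡ 285 (mod 673)
5^16 ≡ 285^2 = 81225 ≡ 465 (mod 673)
5^32 ≡ 465^2 = 216225 ≡ 192 (mod 673)
5^64 ≡ 192^2 = 36864 ≡ 522 (mod 673)
5^128 ≡ 522^2 = 272484 ≡ 592 (mod 673)
5^256 ≡ 592^2 = 350464 ≡ 504 (mod 673)
5^512 ≡ 504^2 = 254016 ≡ 295 (mod 673)
672 = 512 + 128 + 32 in binary powers of 2.
So 5^672 ≡ 295 · 592 · 192 ≡ 1 (mod 673).
Since the result is 1, base 5 gives no evidence that 673 is composite.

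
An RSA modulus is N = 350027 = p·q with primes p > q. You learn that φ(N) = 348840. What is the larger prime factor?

φ(n) = (p−1)(q−1) = n − (p+q) + 1, so p + q = 350027 − 348840 + 1 = 1188.
p and q are the roots of t² − 1188t + 350027 = 0.
Discriminant: 1188² − 4·350027 = 1411344 − 1400108 = 11236; √11236 = 106.
q = (1188 − 106)/2 = 541, p = (1188 + 106)/2 = 647.
Check: 541 · 647 = 350027.

647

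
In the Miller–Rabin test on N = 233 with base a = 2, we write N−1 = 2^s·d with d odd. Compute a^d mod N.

1

233 − 1 = 232 = 2^3 · 29, so d = 29.
2^1 ≡ 2 (mod 233)
2^2 ≡ 2^2 = 4 ≡ 4 (mod 233)
2^4 ≡ 4^2 = 16 ≡ 16 (mod 233)
2^8 ≡ 16^2 = 256 ≡ 23 (mod 233)
2^16 ≡ 23^2 = 529 ≡ 63 (mod 233)
29 = 16 + 8 + 4 + 1 in binary powers of 2.
So 2^29 ≡ 63 · 23 · 16 · 2 ≡ 1 (mod 233).
Since 2^d ≡ 1 (mod 233), base 2 does not prove 233 composite.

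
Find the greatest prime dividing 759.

759 = 3 · 253
253 = 11 · 23
23 is prime.
So 759 = 3 · 11 · 23; the largest prime factor is 23.

23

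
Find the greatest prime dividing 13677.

97

13677 = 3 · 4559
4559 = 47 · 97
97 is prime.
So 13677 = 3 · 47 · 97; the largest prime factor is 97.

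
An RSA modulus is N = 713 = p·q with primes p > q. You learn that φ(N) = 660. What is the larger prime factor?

φ(n) = (p−1)(q−1) = n − (p+q) + 1, so p + q = 713 − 660 + 1 = 54.
p and q are the roots of t² − 54t + 713 = 0.
Discriminant: 54² − 4·713 = 2916 − 2852 = 64; √64 = 8.
q = (54 − 8)/2 = 23, p = (54 + 8)/2 = 31.
Check: 23 · 31 = 713.

31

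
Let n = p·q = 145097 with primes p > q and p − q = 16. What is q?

Since p = q + 16, we have 145097 = q(q + 16), so q² + 16q − 145097 = 0.
Discriminant: 16² + 4·145097 = 256 + 580388 = 580644; √580644 = 762.
q = (−16 + 762)/2 = 373, and p = q + 16 = 389.
Check: 373 · 389 = 145097.

373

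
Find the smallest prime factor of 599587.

23

599587 is odd.
Digit sum 43, not divisible by 3.
Ends in 7: not divisible by 5.
7: 599587 = 7·85655 + 2
11: 599587 = 11·54507 + 10
13: 599587 = 13·46122 + 1
17: 599587 = 17·35269 + 14
19: 599587 = 19·31557 + 4
23: 599587 = 23·26069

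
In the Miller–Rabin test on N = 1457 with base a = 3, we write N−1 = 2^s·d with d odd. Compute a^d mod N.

251

1457 − 1 = 1456 = 2^4 · 91, so d = 91.
3^1 ≡ 3 (mod 1457)
3^2 ≡ 3^2 = 9 ≡ 9 (mod 1457)
3^4 ≡ 9^2 = 81 ≡ 81 (mod 1457)
3^8 ≡ 81^2 = 6561 ≡ 733 (mod 1457)
3^16 ≡ 733^2 = 537289 ≡ 1113 (mod 1457)
3^32 ≡ 1113^2 = 1238769 ≡ 319 (mod 1457)
3^64 ≡ 319^2 = 101761 ≡ 1228 (mod 1457)
91 = 64 + 16 + 8 + 2 + 1 in binary powers of 2.
So 3^91 ≡ 1228 · 1113 · 733 · 9 · 3 ≡ 251 (mod 1457).
Squaring chain: 251 → 350 → 112 → 888; never reaches −1, so base 3 is a Miller–Rabin witness that 1457 is composite.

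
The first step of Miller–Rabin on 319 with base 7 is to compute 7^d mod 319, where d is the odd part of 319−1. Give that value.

74

319 − 1 = 318 = 2^1 · 159, so d = 159.
7^1 ≡ 7 (mod 319)
7^2 ≡ 7^2 = 49 ≡ 49 (mod 319)
7^4 ≡ 49^2 = 2401 ≡ 168 (mod 319)
7^8 ≡ 168^2 = 28224 ≡ 152 (mod 319)
7^16 ≡ 152^2 = 23104 ≡ 136 (mod 319)
7^32 ≡ 136^2 = 18496 ≡ 313 (mod 319)
7^64 ≡ 313^2 = 97969 ≡ 36 (mod 319)
7^128 ≡ 36^2 = 1296 ≡ 20 (mod 319)
159 = 128 + 16 + 8 + 4 + 2 + 1 in binary powers of 2.
So 7^159 ≡ 20 · 136 · 152 · 168 · 49 · 7 ≡ 74 (mod 319).
Squaring chain: 74; never reaches −1, so base 7 is a Miller–Rabin witness that 319 is composite.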